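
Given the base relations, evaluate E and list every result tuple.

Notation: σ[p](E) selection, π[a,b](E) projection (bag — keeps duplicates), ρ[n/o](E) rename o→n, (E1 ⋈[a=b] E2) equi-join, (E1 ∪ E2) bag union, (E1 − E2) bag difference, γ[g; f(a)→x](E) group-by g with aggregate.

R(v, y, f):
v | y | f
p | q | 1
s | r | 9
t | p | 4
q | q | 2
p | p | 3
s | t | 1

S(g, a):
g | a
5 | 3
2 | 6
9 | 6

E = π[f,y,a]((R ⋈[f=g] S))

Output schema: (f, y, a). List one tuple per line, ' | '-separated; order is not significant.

Subexpression sizes:
  R → 6
  S → 3
  (R ⋈[f=g] S) → 2
  π[f,y,a]((R ⋈[f=g] S)) → 2

== RESULT ==
f | y | a
2 | q | 6
9 | r | 6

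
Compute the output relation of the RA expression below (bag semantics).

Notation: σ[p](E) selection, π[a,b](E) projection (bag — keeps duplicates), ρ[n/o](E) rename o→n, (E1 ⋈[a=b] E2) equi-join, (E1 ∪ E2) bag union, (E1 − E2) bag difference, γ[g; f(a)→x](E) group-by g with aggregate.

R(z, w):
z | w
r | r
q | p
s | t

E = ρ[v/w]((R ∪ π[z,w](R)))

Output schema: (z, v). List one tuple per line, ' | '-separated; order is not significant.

Subexpression sizes:
  R → 3
  R → 3
  π[z,w](R) → 3
  (R ∪ π[z,w](R)) → 6
  ρ[v/w]((R ∪ π[z,w](R))) → 6

== RESULT ==
z | v
q | p
q | p
r | r
r | r
s | t
s | t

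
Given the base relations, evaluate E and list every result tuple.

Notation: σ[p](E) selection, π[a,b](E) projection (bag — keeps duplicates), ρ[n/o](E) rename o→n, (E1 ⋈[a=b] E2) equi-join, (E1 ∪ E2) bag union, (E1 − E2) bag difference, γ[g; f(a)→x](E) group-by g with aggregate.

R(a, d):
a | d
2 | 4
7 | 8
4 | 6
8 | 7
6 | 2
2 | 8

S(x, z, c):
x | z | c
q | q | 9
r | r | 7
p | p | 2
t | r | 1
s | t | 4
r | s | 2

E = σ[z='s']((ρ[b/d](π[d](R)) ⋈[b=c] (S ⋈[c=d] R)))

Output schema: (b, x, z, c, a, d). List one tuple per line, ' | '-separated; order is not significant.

Stepwise |·|:
  R → 6
  π[d](R) → 6
  ρ[b/d](π[d](R)) → 6
  S → 6
  R → 6
  (S ⋈[c=d] R) → 4
  (ρ[b/d](π[d](R)) ⋈[b=c] (S ⋈[c=d] R)) → 4
  σ[z='s']((ρ[b/d](π[d](R)) ⋈[b=c] (S ⋈[c=d] R))) → 1

== RESULT ==
b | x | z | c | a | d
2 | r | s | 2 | 6 | 2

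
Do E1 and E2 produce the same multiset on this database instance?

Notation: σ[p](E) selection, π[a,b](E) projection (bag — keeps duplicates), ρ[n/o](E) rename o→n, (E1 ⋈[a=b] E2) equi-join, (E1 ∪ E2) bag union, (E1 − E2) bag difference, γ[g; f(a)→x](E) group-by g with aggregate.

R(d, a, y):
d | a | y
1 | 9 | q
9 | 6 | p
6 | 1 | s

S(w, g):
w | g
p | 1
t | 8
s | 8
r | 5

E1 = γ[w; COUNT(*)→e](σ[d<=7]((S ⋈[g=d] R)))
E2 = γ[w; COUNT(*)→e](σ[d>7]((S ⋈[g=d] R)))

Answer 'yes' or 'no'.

E1 stepwise |·|:
  S → 4
  R → 3
  (S ⋈[g=d] R) → 1
  σ[d<=7]((S ⋈[g=d] R)) → 1
  γ[w; COUNT(*)→e](σ[d<=7]((S ⋈[g=d] R))) → 1
E2 stepwise |·|:
  S → 4
  R → 3
  (S ⋈[g=d] R) → 1
  σ[d>7]((S ⋈[g=d] R)) → 0
  γ[w; COUNT(*)→e](σ[d>7]((S ⋈[g=d] R))) → 0

E1 result:
w | e
p | 1
E2 result:
w | e
(0 rows)
Witness: ('p', 1) appears 1× in E1 but 0× in E2.

no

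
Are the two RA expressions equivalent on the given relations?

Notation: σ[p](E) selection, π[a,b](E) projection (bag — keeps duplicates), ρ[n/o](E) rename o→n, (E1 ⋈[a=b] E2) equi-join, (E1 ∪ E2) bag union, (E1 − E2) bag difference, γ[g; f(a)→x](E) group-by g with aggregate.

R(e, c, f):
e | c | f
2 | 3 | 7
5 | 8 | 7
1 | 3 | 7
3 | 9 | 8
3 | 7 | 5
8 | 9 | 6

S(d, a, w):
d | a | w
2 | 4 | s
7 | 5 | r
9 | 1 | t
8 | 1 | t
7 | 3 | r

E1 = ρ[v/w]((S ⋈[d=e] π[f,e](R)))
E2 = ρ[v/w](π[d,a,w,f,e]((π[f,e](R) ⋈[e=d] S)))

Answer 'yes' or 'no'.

E1 subexpression sizes:
  S → 5
  R → 6
  π[f,e](R) → 6
  (S ⋈[d=e] π[f,e](R)) → 2
  ρ[v/w]((S ⋈[d=e] π[f,e](R))) → 2
E2 subexpression sizes:
  R → 6
  π[f,e](R) → 6
  S → 5
  (π[f,e](R) ⋈[e=d] S) → 2
  π[d,a,w,f,e]((π[f,e](R) ⋈[e=d] S)) → 2
  ρ[v/w](π[d,a,w,f,e]((π[f,e](R) ⋈[e=d] S))) → 2

E1 and E2 produce the same multiset:
d | a | v | f | e
2 | 4 | s | 7 | 2
8 | 1 | t | 6 | 8

yes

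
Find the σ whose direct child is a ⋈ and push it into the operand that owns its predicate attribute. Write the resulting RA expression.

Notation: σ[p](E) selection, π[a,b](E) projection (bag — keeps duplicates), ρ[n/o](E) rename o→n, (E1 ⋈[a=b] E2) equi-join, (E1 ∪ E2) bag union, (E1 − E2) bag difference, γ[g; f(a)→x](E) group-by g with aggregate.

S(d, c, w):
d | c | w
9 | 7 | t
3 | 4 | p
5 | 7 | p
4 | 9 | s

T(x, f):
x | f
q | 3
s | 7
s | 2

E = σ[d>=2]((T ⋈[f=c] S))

σ filters on d, owned by the right side.
E' = (T ⋈[f=c] σ[d>=2](S))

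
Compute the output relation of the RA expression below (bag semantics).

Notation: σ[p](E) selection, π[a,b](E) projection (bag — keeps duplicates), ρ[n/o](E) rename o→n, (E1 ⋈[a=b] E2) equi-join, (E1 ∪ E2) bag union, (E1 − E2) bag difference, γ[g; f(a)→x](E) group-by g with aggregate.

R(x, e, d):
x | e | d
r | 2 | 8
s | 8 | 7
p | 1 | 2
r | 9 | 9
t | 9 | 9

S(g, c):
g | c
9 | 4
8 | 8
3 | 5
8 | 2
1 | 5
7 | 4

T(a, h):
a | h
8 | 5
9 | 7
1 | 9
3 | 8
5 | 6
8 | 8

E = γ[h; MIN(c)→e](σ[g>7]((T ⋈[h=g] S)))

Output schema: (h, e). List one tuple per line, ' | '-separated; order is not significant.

Row counts bottom-up:
  T → 6
  S → 6
  (T ⋈[h=g] S) → 6
  σ[g>7]((T ⋈[h=g] S)) → 5
  γ[h; MIN(c)→e](σ[g>7]((T ⋈[h=g] S))) → 2

== RESULT ==
h | e
8 | 2
9 | 4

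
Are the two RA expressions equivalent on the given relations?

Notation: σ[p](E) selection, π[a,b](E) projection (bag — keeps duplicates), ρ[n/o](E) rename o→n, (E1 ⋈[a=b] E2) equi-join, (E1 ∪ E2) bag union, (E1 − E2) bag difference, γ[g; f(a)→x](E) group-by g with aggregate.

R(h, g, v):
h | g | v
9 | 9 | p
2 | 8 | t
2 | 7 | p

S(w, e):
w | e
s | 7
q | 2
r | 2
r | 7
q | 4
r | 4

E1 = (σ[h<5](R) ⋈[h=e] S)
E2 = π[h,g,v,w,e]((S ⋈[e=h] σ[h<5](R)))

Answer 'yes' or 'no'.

E1 row counts bottom-up:
  R → 3
  σ[h<5](R) → 2
  S → 6
  (σ[h<5](R) ⋈[h=e] S) → 4
E2 row counts bottom-up:
  S → 6
  R → 3
  σ[h<5](R) → 2
  (S ⋈[e=h] σ[h<5](R)) → 4
  π[h,g,v,w,e]((S ⋈[e=h] σ[h<5](R))) → 4

E1 and E2 produce the same multiset:
h | g | v | w | e
2 | 7 | p | q | 2
2 | 7 | p | r | 2
2 | 8 | t | q | 2
2 | 8 | t | r | 2

yes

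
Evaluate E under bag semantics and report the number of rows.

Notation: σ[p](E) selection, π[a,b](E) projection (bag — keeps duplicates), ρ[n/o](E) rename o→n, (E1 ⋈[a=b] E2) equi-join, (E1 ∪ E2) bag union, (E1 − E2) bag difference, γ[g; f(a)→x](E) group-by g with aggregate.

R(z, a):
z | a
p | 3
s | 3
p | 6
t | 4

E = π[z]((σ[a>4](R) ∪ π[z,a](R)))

Subexpression sizes:
  R → 4
  σ[a>4](R) → 1
  R → 4
  π[z,a](R) → 4
  (σ[a>4](R) ∪ π[z,a](R)) → 5
  π[z]((σ[a>4](R) ∪ π[z,a](R))) → 5

|E| = 5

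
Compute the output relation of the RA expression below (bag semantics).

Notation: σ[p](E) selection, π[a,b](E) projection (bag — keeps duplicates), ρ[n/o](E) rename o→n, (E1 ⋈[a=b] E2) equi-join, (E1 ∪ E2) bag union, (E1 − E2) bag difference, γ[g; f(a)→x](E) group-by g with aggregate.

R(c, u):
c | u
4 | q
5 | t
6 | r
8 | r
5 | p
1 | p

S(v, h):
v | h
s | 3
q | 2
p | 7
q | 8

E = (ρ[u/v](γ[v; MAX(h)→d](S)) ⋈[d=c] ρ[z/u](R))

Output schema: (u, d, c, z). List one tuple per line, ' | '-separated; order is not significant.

Per-node cardinality:
  S → 4
  γ[v; MAX(h)→d](S) → 3
  ρ[u/v](γ[v; MAX(h)→d](S)) → 3
  R → 6
  ρ[z/u](R) → 6
  (ρ[u/v](γ[v; MAX(h)→d](S)) ⋈[d=c] ρ[z/u](R)) → 1

== RESULT ==
u | d | c | z
q | 8 | 8 | r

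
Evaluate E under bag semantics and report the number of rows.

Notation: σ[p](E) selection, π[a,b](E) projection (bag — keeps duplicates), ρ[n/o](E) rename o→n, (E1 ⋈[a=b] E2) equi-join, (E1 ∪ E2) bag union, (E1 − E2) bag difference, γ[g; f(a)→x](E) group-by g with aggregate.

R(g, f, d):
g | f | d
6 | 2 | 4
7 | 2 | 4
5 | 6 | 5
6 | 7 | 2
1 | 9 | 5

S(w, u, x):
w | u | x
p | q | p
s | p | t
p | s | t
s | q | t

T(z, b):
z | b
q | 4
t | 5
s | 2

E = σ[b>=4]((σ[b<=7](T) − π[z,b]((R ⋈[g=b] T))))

Subexpression sizes:
  T → 3
  σ[b<=7](T) → 3
  R → 5
  T → 3
  (R ⋈[g=b] T) → 1
  π[z,b]((R ⋈[g=b] T)) → 1
  (σ[b<=7](T) − π[z,b]((R ⋈[g=b] T))) → 2
  σ[b>=4]((σ[b<=7](T) − π[z,b]((R ⋈[g=b] T)))) → 1

|E| = 1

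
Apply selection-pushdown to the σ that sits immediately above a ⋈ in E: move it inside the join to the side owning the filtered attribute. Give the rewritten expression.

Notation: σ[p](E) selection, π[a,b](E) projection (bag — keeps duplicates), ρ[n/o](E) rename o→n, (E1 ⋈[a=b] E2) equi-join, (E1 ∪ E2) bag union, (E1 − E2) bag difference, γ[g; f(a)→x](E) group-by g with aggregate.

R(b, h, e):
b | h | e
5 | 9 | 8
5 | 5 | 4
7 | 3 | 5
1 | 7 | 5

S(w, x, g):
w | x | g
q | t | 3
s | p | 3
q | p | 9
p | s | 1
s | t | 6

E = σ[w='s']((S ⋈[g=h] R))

σ filters on w, owned by the left side.
E' = (σ[w='s'](S) ⋈[g=h] R)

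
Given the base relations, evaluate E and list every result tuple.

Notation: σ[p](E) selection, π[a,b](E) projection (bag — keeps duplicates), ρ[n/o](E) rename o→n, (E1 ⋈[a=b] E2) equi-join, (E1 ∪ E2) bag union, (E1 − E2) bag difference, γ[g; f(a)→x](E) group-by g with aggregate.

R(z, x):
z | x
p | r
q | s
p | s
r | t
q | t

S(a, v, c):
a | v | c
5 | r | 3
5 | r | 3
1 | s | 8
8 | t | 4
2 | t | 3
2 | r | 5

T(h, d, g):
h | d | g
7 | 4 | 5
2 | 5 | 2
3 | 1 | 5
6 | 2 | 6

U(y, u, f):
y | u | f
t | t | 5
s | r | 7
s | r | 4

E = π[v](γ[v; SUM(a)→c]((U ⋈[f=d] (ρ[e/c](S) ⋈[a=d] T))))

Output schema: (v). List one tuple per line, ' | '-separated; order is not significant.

Subexpression sizes:
  U → 3
  S → 6
  ρ[e/c](S) → 6
  T → 4
  (ρ[e/c](S) ⋈[a=d] T) → 5
  (U ⋈[f=d] (ρ[e/c](S) ⋈[a=d] T)) → 2
  γ[v; SUM(a)→c]((U ⋈[f=d] (ρ[e/c](S) ⋈[a=d] T))) → 1
  π[v](γ[v; SUM(a)→c]((U ⋈[f=d] (ρ[e/c](S) ⋈[a=d] T)))) → 1

== RESULT ==
v
r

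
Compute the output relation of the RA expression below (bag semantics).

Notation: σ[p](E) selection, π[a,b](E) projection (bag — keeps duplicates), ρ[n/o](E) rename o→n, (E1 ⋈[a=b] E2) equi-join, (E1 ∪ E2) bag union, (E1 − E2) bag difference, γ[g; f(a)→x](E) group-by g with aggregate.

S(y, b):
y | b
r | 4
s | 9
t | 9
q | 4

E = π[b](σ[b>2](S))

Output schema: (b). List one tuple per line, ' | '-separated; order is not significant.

Per-node cardinality:
  S → 4
  σ[b>2](S) → 4
  π[b](σ[b>2](S)) → 4

== RESULT ==
b
4
4
9
9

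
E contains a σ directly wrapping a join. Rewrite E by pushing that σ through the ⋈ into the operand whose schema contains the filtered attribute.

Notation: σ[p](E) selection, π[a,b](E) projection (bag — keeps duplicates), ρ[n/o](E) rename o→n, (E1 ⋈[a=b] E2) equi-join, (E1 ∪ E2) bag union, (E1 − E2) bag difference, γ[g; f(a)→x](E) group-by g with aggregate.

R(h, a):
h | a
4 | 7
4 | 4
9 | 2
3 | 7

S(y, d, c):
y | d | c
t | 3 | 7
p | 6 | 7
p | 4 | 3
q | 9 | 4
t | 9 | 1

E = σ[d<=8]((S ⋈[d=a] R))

σ filters on d, owned by the left side.
E' = (σ[d<=8](S) ⋈[d=a] R)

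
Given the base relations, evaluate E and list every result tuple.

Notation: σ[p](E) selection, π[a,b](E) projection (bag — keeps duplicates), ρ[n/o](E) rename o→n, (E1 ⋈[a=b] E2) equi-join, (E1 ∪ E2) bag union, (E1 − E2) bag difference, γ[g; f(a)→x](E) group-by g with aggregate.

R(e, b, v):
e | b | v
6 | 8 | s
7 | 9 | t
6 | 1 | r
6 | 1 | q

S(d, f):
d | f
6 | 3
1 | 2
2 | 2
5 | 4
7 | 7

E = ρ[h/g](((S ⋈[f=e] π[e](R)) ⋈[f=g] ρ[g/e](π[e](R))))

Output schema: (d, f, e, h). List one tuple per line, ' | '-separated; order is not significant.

Subexpression sizes:
  S → 5
  R → 4
  π[e](R) → 4
  (S ⋈[f=e] π[e](R)) → 1
  R → 4
  π[e](R) → 4
  ρ[g/e](π[e](R)) → 4
  ((S ⋈[f=e] π[e](R)) ⋈[f=g] ρ[g/e](π[e](R))) → 1
  ρ[h/g](((S ⋈[f=e] π[e](R)) ⋈[f=g] ρ[g/e](π[e](R)))) → 1

== RESULT ==
d | f | e | h
7 | 7 | 7 | 7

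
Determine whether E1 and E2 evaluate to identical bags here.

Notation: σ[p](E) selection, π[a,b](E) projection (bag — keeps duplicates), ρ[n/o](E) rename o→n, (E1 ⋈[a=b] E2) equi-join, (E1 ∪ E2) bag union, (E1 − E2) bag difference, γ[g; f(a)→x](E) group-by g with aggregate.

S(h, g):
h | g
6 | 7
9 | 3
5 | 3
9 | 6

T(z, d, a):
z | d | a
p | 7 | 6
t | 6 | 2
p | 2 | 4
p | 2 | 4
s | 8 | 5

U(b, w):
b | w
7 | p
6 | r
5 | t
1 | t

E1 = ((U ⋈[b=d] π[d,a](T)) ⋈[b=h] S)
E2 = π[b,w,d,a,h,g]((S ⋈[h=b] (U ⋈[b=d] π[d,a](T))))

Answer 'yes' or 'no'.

E1 stepwise |·|:
  U → 4
  T → 5
  π[d,a](T) → 5
  (U ⋈[b=d] π[d,a](T)) → 2
  S → 4
  ((U ⋈[b=d] π[d,a](T)) ⋈[b=h] S) → 1
E2 stepwise |·|:
  S → 4
  U → 4
  T → 5
  π[d,a](T) → 5
  (U ⋈[b=d] π[d,a](T)) → 2
  (S ⋈[h=b] (U ⋈[b=d] π[d,a](T))) → 1
  π[b,w,d,a,h,g]((S ⋈[h=b] (U ⋈[b=d] π[d,a](T)))) → 1

E1 and E2 produce the same multiset:
b | w | d | a | h | g
6 | r | 6 | 2 | 6 | 7

yes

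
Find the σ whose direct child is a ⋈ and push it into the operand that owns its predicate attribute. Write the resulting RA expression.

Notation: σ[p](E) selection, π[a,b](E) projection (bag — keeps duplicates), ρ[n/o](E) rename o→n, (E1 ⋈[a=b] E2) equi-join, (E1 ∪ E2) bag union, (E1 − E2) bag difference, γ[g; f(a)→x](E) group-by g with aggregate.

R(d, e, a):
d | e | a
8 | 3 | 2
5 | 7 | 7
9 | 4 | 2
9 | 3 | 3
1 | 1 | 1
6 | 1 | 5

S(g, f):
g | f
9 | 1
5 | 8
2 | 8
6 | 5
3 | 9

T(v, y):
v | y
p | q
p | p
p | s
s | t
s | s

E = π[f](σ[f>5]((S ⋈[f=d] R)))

σ filters on f, owned by the left side.
E' = π[f]((σ[f>5](S) ⋈[f=d] R))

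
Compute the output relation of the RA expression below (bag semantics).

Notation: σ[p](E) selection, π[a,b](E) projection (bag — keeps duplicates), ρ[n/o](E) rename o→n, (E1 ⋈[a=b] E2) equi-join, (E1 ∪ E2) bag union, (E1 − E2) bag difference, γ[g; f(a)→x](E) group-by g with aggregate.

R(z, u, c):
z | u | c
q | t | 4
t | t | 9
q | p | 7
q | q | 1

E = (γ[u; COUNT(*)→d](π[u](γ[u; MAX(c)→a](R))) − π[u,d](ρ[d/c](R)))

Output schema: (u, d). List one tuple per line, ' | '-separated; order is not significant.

Per-node cardinality:
  R → 4
  γ[u; MAX(c)→a](R) → 3
  π[u](γ[u; MAX(c)→a](R)) → 3
  γ[u; COUNT(*)→d](π[u](γ[u; MAX(c)→a](R))) → 3
  R → 4
  ρ[d/c](R) → 4
  π[u,d](ρ[d/c](R)) → 4
  (γ[u; COUNT(*)→d](π[u](γ[u; MAX(c)→a](R))) − π[u,d](ρ[d/c](R))) → 2

== RESULT ==
u | d
p | 1
t | 1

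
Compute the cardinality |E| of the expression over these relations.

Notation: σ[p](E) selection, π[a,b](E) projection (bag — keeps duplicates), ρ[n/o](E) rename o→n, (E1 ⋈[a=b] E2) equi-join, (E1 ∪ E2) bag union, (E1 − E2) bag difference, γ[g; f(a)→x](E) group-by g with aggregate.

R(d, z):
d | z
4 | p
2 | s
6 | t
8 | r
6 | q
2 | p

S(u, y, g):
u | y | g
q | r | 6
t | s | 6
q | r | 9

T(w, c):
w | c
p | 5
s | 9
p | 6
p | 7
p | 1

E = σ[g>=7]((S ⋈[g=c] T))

Subexpression sizes:
  S → 3
  T → 5
  (S ⋈[g=c] T) → 3
  σ[g>=7]((S ⋈[g=c] T)) → 1

|E| = 1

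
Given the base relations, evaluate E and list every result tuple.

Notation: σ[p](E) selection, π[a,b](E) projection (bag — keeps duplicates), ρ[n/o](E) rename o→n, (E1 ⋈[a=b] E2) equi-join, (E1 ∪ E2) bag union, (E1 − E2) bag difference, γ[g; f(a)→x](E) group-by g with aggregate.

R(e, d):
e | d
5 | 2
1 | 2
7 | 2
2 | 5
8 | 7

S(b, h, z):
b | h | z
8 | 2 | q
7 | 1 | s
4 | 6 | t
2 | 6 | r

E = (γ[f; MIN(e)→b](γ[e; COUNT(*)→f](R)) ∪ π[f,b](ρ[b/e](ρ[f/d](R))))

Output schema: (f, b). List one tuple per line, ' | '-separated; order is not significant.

Subexpression sizes:
  R → 5
  γ[e; COUNT(*)→f](R) → 5
  γ[f; MIN(e)→b](γ[e; COUNT(*)→f](R)) → 1
  R → 5
  ρ[f/d](R) → 5
  ρ[b/e](ρ[f/d](R)) → 5
  π[f,b](ρ[b/e](ρ[f/d](R))) → 5
  (γ[f; MIN(e)→b](γ[e; COUNT(*)→f](R)) ∪ π[f,b](ρ[b/e](ρ[f/d](R)))) → 6

== RESULT ==
f | b
1 | 1
2 | 1
2 | 5
2 | 7
5 | 2
7 | 8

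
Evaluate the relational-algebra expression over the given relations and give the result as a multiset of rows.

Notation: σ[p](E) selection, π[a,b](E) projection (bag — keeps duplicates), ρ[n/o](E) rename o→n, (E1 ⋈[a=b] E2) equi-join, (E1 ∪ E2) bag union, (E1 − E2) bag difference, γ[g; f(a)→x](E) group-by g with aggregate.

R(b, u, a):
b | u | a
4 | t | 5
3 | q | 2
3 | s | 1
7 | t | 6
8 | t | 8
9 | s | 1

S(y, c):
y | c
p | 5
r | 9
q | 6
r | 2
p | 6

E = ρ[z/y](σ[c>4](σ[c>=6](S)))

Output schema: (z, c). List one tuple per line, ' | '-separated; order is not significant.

Stepwise |·|:
  S → 5
  σ[c>=6](S) → 3
  σ[c>4](σ[c>=6](S)) → 3
  ρ[z/y](σ[c>4](σ[c>=6](S))) → 3

== RESULT ==
z | c
p | 6
q | 6
r | 9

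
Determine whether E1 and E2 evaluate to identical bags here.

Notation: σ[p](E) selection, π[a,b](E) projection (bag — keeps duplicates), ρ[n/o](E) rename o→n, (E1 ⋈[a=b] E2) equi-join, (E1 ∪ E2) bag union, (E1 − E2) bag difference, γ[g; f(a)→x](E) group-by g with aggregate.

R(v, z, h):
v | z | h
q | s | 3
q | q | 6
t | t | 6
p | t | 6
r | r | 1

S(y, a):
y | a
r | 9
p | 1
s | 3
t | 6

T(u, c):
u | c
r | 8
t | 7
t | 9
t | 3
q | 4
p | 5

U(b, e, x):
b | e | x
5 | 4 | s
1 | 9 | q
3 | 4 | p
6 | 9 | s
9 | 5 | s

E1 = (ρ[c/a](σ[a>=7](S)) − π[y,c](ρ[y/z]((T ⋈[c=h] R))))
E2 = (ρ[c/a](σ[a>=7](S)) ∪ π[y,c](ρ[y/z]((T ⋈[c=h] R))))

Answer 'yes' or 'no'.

E1 subexpression sizes:
  S → 4
  σ[a>=7](S) → 1
  ρ[c/a](σ[a>=7](S)) → 1
  T → 6
  R → 5
  (T ⋈[c=h] R) → 1
  ρ[y/z]((T ⋈[c=h] R)) → 1
  π[y,c](ρ[y/z]((T ⋈[c=h] R))) → 1
  (ρ[c/a](σ[a>=7](S)) − π[y,c](ρ[y/z]((T ⋈[c=h] R)))) → 1
E2 subexpression sizes:
  S → 4
  σ[a>=7](S) → 1
  ρ[c/a](σ[a>=7](S)) → 1
  T → 6
  R → 5
  (T ⋈[c=h] R) → 1
  ρ[y/z]((T ⋈[c=h] R)) → 1
  π[y,c](ρ[y/z]((T ⋈[c=h] R))) → 1
  (ρ[c/a](σ[a>=7](S)) ∪ π[y,c](ρ[y/z]((T ⋈[c=h] R)))) → 2

E1 result:
y | c
r | 9
E2 result:
y | c
r | 9
s | 3
Witness: ('s', 3) appears 0× in E1 but 1× in E2.

no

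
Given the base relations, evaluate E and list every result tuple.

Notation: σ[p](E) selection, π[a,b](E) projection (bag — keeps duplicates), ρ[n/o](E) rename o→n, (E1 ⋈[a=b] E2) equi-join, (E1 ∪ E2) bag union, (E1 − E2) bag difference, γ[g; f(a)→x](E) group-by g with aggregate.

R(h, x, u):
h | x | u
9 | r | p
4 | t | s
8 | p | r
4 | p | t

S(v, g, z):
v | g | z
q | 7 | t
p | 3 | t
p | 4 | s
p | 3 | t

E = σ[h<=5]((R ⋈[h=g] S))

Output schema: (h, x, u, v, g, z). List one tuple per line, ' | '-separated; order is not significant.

Stepwise |·|:
  R → 4
  S → 4
  (R ⋈[h=g] S) → 2
  σ[h<=5]((R ⋈[h=g] S)) → 2

== RESULT ==
h | x | u | v | g | z
4 | p | t | p | 4 | s
4 | t | s | p | 4 | s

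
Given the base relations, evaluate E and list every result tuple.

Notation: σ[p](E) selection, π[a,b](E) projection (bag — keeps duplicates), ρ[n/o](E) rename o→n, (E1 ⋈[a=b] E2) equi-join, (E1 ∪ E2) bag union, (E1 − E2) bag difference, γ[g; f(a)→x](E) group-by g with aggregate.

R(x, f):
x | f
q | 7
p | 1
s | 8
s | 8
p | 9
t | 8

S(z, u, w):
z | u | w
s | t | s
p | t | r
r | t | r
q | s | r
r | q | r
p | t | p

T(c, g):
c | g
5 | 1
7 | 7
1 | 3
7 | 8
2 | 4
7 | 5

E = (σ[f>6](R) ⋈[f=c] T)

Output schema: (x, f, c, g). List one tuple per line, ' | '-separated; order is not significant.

Row counts bottom-up:
  R → 6
  σ[f>6](R) → 5
  T → 6
  (σ[f>6](R) ⋈[f=c] T) → 3

== RESULT ==
x | f | c | g
q | 7 | 7 | 5
q | 7 | 7 | 7
q | 7 | 7 | 8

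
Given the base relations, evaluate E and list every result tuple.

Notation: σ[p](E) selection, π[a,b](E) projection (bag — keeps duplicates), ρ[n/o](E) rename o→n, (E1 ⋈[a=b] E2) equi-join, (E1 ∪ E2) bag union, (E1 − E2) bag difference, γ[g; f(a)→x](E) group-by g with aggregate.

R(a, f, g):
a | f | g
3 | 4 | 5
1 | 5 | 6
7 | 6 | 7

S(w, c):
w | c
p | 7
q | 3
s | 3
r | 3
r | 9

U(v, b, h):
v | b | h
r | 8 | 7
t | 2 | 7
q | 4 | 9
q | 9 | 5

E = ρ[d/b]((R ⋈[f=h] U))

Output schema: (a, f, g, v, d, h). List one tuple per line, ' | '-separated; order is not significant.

Row counts bottom-up:
  R → 3
  U → 4
  (R ⋈[f=h] U) → 1
  ρ[d/b]((R ⋈[f=h] U)) → 1

== RESULT ==
a | f | g | v | d | h
1 | 5 | 6 | q | 9 | 5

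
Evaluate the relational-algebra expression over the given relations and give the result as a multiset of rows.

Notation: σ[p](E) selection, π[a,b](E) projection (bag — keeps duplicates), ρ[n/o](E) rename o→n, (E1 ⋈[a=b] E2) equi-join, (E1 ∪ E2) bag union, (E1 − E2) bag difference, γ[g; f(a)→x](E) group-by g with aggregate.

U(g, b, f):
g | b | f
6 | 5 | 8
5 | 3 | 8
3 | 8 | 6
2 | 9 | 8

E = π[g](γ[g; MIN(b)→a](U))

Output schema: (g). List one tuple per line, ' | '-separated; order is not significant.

Per-node cardinality:
  U → 4
  γ[g; MIN(b)→a](U) → 4
  π[g](γ[g; MIN(b)→a](U)) → 4

== RESULT ==
g
2
3
5
6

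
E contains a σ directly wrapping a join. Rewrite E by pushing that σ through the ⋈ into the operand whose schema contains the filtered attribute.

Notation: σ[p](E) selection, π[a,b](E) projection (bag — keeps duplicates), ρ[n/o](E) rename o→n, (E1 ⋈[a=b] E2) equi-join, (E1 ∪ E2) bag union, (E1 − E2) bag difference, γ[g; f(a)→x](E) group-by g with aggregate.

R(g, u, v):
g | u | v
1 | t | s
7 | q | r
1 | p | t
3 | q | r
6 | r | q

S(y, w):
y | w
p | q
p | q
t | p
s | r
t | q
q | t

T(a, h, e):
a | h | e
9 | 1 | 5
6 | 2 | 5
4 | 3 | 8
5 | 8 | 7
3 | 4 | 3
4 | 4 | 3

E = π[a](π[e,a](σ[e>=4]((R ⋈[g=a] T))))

σ filters on e, owned by the right side.
E' = π[a](π[e,a]((R ⋈[g=a] σ[e>=4](T))))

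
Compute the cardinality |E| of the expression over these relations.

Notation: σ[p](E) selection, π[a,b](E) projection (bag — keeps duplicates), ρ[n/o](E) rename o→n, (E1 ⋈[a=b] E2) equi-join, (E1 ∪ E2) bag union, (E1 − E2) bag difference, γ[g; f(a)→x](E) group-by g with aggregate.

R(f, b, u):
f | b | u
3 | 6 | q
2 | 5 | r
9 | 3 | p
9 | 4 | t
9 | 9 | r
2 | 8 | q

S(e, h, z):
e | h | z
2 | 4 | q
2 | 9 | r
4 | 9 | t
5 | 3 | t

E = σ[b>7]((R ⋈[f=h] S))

Row counts bottom-up:
  R → 6
  S → 4
  (R ⋈[f=h] S) → 7
  σ[b>7]((R ⋈[f=h] S)) → 2

|E| = 2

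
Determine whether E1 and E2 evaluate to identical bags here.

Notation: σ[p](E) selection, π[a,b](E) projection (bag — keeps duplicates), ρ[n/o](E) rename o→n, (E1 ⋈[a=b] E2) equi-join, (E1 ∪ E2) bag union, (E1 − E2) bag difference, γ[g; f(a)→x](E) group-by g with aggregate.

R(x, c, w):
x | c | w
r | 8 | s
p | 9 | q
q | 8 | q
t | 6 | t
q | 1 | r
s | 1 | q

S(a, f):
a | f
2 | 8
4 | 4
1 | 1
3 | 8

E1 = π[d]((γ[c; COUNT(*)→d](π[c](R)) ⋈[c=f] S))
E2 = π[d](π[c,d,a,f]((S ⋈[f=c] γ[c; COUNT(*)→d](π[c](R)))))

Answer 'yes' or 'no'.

E1 subexpression sizes:
  R → 6
  π[c](R) → 6
  γ[c; COUNT(*)→d](π[c](R)) → 4
  S → 4
  (γ[c; COUNT(*)→d](π[c](R)) ⋈[c=f] S) → 3
  π[d]((γ[c; COUNT(*)→d](π[c](R)) ⋈[c=f] S)) → 3
E2 subexpression sizes:
  S → 4
  R → 6
  π[c](R) → 6
  γ[c; COUNT(*)→d](π[c](R)) → 4
  (S ⋈[f=c] γ[c; COUNT(*)→d](π[c](R))) → 3
  π[c,d,a,f]((S ⋈[f=c] γ[c; COUNT(*)→d](π[c](R)))) → 3
  π[d](π[c,d,a,f]((S ⋈[f=c] γ[c; COUNT(*)→d](π[c](R))))) → 3

E1 and E2 produce the same multiset:
d
2
2
2

yes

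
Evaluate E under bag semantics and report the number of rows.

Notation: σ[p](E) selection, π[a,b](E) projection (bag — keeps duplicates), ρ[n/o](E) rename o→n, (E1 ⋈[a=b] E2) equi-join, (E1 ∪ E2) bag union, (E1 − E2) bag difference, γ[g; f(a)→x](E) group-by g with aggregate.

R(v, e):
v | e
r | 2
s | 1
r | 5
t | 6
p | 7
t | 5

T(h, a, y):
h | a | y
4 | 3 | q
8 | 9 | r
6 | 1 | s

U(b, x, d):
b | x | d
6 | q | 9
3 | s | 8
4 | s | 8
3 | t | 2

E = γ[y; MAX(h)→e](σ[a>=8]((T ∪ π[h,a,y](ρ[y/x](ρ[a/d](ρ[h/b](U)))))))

Subexpression sizes:
  T → 3
  U → 4
  ρ[h/b](U) → 4
  ρ[a/d](ρ[h/b](U)) → 4
  ρ[y/x](ρ[a/d](ρ[h/b](U))) → 4
  π[h,a,y](ρ[y/x](ρ[a/d](ρ[h/b](U)))) → 4
  (T ∪ π[h,a,y](ρ[y/x](ρ[a/d](ρ[h/b](U))))) → 7
  σ[a>=8]((T ∪ π[h,a,y](ρ[y/x](ρ[a/d](ρ[h/b](U)))))) → 4
  γ[y; MAX(h)→e](σ[a>=8]((T ∪ π[h,a,y](ρ[y/x](ρ[a/d](ρ[h/b](U))))))) → 3

|E| = 3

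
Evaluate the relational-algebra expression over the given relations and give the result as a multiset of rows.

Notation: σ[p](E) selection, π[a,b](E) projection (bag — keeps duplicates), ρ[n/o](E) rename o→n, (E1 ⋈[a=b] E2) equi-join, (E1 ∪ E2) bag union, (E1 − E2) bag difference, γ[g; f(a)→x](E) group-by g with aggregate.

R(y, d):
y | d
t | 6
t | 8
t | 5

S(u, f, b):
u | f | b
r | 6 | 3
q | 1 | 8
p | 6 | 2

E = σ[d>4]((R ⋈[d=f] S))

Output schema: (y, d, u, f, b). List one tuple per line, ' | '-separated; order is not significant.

Stepwise |·|:
  R → 3
  S → 3
  (R ⋈[d=f] S) → 2
  σ[d>4]((R ⋈[d=f] S)) → 2

== RESULT ==
y | d | u | f | b
t | 6 | p | 6 | 2
t | 6 | r | 6 | 3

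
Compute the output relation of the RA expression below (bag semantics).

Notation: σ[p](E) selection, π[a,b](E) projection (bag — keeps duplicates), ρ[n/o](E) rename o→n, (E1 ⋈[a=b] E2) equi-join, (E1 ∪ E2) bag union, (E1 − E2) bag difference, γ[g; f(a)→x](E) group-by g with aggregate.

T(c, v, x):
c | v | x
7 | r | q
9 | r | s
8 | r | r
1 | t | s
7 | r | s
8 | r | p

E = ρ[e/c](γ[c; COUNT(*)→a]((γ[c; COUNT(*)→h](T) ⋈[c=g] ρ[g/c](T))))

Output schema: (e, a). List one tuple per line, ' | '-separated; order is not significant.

Subexpression sizes:
  T → 6
  γ[c; COUNT(*)→h](T) → 4
  T → 6
  ρ[g/c](T) → 6
  (γ[c; COUNT(*)→h](T) ⋈[c=g] ρ[g/c](T)) → 6
  γ[c; COUNT(*)→a]((γ[c; COUNT(*)→h](T) ⋈[c=g] ρ[g/c](T))) → 4
  ρ[e/c](γ[c; COUNT(*)→a]((γ[c; COUNT(*)→h](T) ⋈[c=g] ρ[g/c](T)))) → 4

== RESULT ==
e | a
1 | 1
7 | 2
8 | 2
9 | 1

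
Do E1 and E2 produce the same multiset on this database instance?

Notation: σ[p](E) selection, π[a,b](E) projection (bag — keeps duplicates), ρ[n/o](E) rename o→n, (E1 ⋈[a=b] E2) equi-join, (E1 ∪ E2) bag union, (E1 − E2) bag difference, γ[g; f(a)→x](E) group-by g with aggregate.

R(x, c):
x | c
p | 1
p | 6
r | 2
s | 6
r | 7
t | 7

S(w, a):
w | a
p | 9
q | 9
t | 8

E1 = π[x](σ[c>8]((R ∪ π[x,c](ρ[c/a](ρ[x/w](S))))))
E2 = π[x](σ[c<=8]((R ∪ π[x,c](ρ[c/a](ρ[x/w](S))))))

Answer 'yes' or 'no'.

E1 subexpression sizes:
  R → 6
  S → 3
  ρ[x/w](S) → 3
  ρ[c/a](ρ[x/w](S)) → 3
  π[x,c](ρ[c/a](ρ[x/w](S))) → 3
  (R ∪ π[x,c](ρ[c/a](ρ[x/w](S)))) → 9
  σ[c>8]((R ∪ π[x,c](ρ[c/a](ρ[x/w](S))))) → 2
  π[x](σ[c>8]((R ∪ π[x,c](ρ[c/a](ρ[x/w](S)))))) → 2
E2 subexpression sizes:
  R → 6
  S → 3
  ρ[x/w](S) → 3
  ρ[c/a](ρ[x/w](S)) → 3
  π[x,c](ρ[c/a](ρ[x/w](S))) → 3
  (R ∪ π[x,c](ρ[c/a](ρ[x/w](S)))) → 9
  σ[c<=8]((R ∪ π[x,c](ρ[c/a](ρ[x/w](S))))) → 7
  π[x](σ[c<=8]((R ∪ π[x,c](ρ[c/a](ρ[x/w](S)))))) → 7

E1 result:
x
p
q
E2 result:
x
p
p
r
r
s
t
t
Witness: ('t',) appears 0× in E1 but 2× in E2.

no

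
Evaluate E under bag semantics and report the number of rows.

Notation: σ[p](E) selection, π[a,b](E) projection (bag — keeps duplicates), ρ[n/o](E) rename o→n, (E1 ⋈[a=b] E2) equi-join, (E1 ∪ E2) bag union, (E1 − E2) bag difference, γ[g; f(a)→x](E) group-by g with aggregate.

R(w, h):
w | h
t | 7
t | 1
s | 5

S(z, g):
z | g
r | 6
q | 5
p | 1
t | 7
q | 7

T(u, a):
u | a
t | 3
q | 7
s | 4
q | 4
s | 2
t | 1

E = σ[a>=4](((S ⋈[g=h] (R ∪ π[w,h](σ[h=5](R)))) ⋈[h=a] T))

Subexpression sizes:
  S → 5
  R → 3
  R → 3
  σ[h=5](R) → 1
  π[w,h](σ[h=5](R)) → 1
  (R ∪ π[w,h](σ[h=5](R))) → 4
  (S ⋈[g=h] (R ∪ π[w,h](σ[h=5](R)))) → 5
  T → 6
  ((S ⋈[g=h] (R ∪ π[w,h](σ[h=5](R)))) ⋈[h=a] T) → 3
  σ[a>=4](((S ⋈[g=h] (R ∪ π[w,h](σ[h=5](R)))) ⋈[h=a] T)) → 2

|E| = 2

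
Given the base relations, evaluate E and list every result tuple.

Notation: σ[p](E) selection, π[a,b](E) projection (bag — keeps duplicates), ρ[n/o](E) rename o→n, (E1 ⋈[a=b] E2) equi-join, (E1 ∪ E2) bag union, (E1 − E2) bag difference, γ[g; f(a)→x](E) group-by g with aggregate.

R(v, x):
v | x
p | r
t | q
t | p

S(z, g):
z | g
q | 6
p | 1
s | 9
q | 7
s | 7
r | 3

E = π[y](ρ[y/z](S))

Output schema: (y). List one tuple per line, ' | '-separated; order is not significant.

Per-node cardinality:
  S → 6
  ρ[y/z](S) → 6
  π[y](ρ[y/z](S)) → 6

== RESULT ==
y
p
q
q
r
s
s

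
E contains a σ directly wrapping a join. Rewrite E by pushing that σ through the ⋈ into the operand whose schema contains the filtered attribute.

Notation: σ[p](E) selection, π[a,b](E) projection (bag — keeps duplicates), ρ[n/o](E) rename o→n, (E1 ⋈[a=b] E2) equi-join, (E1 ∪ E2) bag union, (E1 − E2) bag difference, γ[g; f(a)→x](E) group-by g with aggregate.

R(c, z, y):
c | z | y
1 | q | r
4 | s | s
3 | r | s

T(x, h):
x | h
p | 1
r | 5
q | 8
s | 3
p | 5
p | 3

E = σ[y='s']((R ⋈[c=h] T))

σ filters on y, owned by the left side.
E' = (σ[y='s'](R) ⋈[c=h] T)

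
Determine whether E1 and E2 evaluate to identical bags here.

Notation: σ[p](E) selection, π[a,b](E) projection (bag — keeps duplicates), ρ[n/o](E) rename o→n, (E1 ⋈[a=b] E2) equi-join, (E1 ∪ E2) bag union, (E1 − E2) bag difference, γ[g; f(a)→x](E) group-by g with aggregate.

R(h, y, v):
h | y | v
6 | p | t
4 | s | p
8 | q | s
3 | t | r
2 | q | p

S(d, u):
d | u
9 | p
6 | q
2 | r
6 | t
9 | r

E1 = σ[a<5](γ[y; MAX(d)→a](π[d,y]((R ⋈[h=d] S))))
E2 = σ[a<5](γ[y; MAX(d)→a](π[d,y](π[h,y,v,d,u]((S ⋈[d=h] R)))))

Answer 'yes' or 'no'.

E1 subexpression sizes:
  R → 5
  S → 5
  (R ⋈[h=d] S) → 3
  π[d,y]((R ⋈[h=d] S)) → 3
  γ[y; MAX(d)→a](π[d,y]((R ⋈[h=d] S))) → 2
  σ[a<5](γ[y; MAX(d)→a](π[d,y]((R ⋈[h=d] S)))) → 1
E2 subexpression sizes:
  S → 5
  R → 5
  (S ⋈[d=h] R) → 3
  π[h,y,v,d,u]((S ⋈[d=h] R)) → 3
  π[d,y](π[h,y,v,d,u]((S ⋈[d=h] R))) → 3
  γ[y; MAX(d)→a](π[d,y](π[h,y,v,d,u]((S ⋈[d=h] R)))) → 2
  σ[a<5](γ[y; MAX(d)→a](π[d,y](π[h,y,v,d,u]((S ⋈[d=h] R))))) → 1

E1 and E2 produce the same multiset:
y | a
q | 2

yes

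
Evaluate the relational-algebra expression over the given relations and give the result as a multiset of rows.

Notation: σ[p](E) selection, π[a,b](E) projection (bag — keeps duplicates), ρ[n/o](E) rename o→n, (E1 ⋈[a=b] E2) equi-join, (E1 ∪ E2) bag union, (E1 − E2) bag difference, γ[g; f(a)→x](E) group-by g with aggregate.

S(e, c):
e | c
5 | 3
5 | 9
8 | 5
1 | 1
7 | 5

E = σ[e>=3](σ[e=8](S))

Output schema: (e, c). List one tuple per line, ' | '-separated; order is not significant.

Per-node cardinality:
  S → 5
  σ[e=8](S) → 1
  σ[e>=3](σ[e=8](S)) → 1

== RESULT ==
e | c
8 | 5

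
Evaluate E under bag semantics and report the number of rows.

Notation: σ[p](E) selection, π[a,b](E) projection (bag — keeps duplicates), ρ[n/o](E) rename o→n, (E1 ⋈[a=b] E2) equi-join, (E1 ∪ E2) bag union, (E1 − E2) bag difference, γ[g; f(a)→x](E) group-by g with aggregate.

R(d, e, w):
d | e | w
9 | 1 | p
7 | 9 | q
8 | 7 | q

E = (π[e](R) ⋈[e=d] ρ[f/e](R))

Stepwise |·|:
  R → 3
  π[e](R) → 3
  R → 3
  ρ[f/e](R) → 3
  (π[e](R) ⋈[e=d] ρ[f/e](R)) → 2

|E| = 2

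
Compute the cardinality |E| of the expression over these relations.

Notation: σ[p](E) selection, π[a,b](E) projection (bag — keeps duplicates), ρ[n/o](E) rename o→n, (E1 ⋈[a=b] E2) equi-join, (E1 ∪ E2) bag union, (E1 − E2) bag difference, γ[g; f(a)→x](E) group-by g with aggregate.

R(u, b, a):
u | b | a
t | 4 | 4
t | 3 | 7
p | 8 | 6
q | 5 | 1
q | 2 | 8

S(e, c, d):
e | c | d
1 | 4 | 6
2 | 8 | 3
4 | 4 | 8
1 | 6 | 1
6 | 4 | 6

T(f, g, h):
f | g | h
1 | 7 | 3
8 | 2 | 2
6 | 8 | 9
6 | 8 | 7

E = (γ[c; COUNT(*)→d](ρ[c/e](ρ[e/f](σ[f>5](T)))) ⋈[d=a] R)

Row counts bottom-up:
  T → 4
  σ[f>5](T) → 3
  ρ[e/f](σ[f>5](T)) → 3
  ρ[c/e](ρ[e/f](σ[f>5](T))) → 3
  γ[c; COUNT(*)→d](ρ[c/e](ρ[e/f](σ[f>5](T)))) → 2
  R → 5
  (γ[c; COUNT(*)→d](ρ[c/e](ρ[e/f](σ[f>5](T)))) ⋈[d=a] R) → 1

|E| = 1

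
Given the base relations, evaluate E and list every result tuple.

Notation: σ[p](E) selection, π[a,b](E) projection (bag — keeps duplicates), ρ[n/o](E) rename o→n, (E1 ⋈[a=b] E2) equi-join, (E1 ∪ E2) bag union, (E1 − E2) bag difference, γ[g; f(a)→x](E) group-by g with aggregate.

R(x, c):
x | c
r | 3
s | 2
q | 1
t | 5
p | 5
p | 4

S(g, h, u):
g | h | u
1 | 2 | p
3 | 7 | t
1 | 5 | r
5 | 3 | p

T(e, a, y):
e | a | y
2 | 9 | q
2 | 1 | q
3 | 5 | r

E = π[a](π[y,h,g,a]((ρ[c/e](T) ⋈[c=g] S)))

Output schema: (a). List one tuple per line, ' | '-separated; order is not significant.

Row counts bottom-up:
  T → 3
  ρ[c/e](T) → 3
  S → 4
  (ρ[c/e](T) ⋈[c=g] S) → 1
  π[y,h,g,a]((ρ[c/e](T) ⋈[c=g] S)) → 1
  π[a](π[y,h,g,a]((ρ[c/e](T) ⋈[c=g] S))) → 1

== RESULT ==
a
5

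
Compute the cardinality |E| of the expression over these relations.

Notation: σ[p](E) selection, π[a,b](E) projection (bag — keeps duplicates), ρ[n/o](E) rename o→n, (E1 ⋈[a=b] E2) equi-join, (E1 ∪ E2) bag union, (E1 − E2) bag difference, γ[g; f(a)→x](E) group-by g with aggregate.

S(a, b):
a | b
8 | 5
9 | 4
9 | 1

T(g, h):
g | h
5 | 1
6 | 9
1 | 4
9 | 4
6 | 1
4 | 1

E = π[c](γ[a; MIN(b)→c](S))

Row counts bottom-up:
  S → 3
  γ[a; MIN(b)→c](S) → 2
  π[c](γ[a; MIN(b)→c](S)) → 2

|E| = 2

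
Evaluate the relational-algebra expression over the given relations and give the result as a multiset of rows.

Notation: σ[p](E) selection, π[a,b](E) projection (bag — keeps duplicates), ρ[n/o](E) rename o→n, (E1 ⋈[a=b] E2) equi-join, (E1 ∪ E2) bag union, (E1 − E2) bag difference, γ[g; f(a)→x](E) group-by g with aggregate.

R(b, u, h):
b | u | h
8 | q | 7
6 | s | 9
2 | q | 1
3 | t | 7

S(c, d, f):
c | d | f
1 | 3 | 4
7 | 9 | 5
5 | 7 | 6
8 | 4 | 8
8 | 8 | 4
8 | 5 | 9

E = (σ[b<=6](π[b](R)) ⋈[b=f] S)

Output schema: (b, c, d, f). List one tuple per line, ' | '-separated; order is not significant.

Per-node cardinality:
  R → 4
  π[b](R) → 4
  σ[b<=6](π[b](R)) → 3
  S → 6
  (σ[b<=6](π[b](R)) ⋈[b=f] S) → 1

== RESULT ==
b | c | d | f
6 | 5 | 7 | 6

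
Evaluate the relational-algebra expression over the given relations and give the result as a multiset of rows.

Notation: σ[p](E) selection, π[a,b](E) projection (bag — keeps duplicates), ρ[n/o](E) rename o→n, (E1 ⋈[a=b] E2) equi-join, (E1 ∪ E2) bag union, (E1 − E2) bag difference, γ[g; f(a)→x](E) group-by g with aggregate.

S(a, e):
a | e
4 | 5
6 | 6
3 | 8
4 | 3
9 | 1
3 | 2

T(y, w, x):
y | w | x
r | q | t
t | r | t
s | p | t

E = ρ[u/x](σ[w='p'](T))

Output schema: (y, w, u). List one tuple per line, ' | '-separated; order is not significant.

Per-node cardinality:
  T → 3
  σ[w='p'](T) → 1
  ρ[u/x](σ[w='p'](T)) → 1

== RESULT ==
y | w | u
s | p | t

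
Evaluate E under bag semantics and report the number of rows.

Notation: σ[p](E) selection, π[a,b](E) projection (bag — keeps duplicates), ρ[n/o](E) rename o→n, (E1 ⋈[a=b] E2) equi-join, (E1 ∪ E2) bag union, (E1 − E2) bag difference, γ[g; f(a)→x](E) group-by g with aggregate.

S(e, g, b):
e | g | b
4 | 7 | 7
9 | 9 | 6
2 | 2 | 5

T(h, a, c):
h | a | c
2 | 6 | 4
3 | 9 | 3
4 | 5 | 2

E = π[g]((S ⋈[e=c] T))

Per-node cardinality:
  S → 3
  T → 3
  (S ⋈[e=c] T) → 2
  π[g]((S ⋈[e=c] T)) → 2

|E| = 2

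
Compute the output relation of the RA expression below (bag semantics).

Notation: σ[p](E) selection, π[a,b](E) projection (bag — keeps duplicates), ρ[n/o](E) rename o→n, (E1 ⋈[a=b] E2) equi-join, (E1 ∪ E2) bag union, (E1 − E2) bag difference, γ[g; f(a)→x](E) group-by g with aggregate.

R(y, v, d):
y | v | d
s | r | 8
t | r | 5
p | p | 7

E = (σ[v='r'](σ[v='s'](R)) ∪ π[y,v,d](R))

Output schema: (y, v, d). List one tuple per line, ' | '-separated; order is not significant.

Subexpression sizes:
  R → 3
  σ[v='s'](R) → 0
  σ[v='r'](σ[v='s'](R)) → 0
  R → 3
  π[y,v,d](R) → 3
  (σ[v='r'](σ[v='s'](R)) ∪ π[y,v,d](R)) → 3

== RESULT ==
y | v | d
p | p | 7
s | r | 8
t | r | 5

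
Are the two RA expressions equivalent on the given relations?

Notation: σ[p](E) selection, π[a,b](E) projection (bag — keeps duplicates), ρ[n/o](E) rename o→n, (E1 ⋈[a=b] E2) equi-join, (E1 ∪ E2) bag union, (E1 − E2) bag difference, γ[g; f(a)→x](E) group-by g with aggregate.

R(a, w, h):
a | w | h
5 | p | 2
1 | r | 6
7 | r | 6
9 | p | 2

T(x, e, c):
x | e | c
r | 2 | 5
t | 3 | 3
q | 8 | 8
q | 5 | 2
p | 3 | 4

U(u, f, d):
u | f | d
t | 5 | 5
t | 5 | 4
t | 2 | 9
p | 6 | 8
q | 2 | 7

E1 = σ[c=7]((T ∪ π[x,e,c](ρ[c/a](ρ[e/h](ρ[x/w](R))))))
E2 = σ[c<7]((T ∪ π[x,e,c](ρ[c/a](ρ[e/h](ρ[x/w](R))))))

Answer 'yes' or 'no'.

E1 subexpression sizes:
  T → 5
  R → 4
  ρ[x/w](R) → 4
  ρ[e/h](ρ[x/w](R)) → 4
  ρ[c/a](ρ[e/h](ρ[x/w](R))) → 4
  π[x,e,c](ρ[c/a](ρ[e/h](ρ[x/w](R)))) → 4
  (T ∪ π[x,e,c](ρ[c/a](ρ[e/h](ρ[x/w](R))))) → 9
  σ[c=7]((T ∪ π[x,e,c](ρ[c/a](ρ[e/h](ρ[x/w](R)))))) → 1
E2 subexpression sizes:
  T → 5
  R → 4
  ρ[x/w](R) → 4
  ρ[e/h](ρ[x/w](R)) → 4
  ρ[c/a](ρ[e/h](ρ[x/w](R))) → 4
  π[x,e,c](ρ[c/a](ρ[e/h](ρ[x/w](R)))) → 4
  (T ∪ π[x,e,c](ρ[c/a](ρ[e/h](ρ[x/w](R))))) → 9
  σ[c<7]((T ∪ π[x,e,c](ρ[c/a](ρ[e/h](ρ[x/w](R)))))) → 6

E1 result:
x | e | c
r | 6 | 7
E2 result:
x | e | c
p | 2 | 5
p | 3 | 4
q | 5 | 2
r | 2 | 5
r | 6 | 1
t | 3 | 3
Witness: ('q', 5, 2) appears 0× in E1 but 1× in E2.

no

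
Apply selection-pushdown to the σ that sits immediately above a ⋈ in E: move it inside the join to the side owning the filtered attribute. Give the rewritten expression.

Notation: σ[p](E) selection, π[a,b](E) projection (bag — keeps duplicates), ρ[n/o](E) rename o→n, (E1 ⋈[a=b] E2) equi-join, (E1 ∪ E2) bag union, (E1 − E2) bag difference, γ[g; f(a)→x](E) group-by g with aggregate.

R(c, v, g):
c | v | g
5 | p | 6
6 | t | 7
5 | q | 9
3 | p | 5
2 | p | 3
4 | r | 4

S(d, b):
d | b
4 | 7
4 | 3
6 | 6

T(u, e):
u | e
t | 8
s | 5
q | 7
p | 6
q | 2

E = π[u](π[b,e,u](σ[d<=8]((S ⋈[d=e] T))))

σ filters on d, owned by the left side.
E' = π[u](π[b,e,u]((σ[d<=8](S) ⋈[d=e] T)))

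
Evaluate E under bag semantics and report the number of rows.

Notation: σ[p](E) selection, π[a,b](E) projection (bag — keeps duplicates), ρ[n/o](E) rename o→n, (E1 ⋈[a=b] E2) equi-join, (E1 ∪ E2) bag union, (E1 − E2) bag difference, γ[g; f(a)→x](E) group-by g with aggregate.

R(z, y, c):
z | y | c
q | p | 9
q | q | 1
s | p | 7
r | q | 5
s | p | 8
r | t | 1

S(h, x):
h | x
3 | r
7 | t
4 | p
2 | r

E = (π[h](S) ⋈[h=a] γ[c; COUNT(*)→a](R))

Per-node cardinality:
  S → 4
  π[h](S) → 4
  R → 6
  γ[c; COUNT(*)→a](R) → 5
  (π[h](S) ⋈[h=a] γ[c; COUNT(*)→a](R)) → 1

|E| = 1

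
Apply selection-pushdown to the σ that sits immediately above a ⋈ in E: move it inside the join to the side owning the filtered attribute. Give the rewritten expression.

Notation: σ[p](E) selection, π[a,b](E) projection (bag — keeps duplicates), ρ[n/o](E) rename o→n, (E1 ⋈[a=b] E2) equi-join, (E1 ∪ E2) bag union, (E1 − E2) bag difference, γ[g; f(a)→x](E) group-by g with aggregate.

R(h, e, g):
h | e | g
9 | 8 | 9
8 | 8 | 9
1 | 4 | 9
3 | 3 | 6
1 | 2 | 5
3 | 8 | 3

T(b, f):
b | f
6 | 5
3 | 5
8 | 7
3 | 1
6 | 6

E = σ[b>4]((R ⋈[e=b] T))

σ filters on b, owned by the right side.
E' = (R ⋈[e=b] σ[b>4](T))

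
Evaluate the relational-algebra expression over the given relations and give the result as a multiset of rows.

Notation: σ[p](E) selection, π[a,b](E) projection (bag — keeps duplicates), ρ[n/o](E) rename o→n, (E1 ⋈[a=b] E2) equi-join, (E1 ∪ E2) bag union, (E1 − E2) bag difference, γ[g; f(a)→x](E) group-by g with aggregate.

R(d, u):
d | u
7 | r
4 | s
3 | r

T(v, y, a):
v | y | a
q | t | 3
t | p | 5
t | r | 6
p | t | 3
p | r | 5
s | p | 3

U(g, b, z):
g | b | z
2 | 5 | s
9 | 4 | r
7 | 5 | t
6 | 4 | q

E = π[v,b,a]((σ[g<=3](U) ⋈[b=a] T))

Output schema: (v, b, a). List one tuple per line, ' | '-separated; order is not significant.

Row counts bottom-up:
  U → 4
  σ[g<=3](U) → 1
  T → 6
  (σ[g<=3](U) ⋈[b=a] T) → 2
  π[v,b,a]((σ[g<=3](U) ⋈[b=a] T)) → 2

== RESULT ==
v | b | a
p | 5 | 5
t | 5 | 5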